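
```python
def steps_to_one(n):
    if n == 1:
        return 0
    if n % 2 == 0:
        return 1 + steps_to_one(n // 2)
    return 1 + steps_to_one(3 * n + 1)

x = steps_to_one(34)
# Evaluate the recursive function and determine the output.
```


steps_to_one(34)
34 is even -> steps_to_one(17)
17 is odd -> 3*17+1 = 52 -> steps_to_one(52)
52 is even -> steps_to_one(26)
26 is even -> steps_to_one(13)
13 is odd -> 3*13+1 = 40 -> steps_to_one(40)
40 is even -> steps_to_one(20)
20 is even -> steps_to_one(10)
10 is even -> steps_to_one(5)
5 is odd -> 3*5+1 = 16 -> steps_to_one(16)
16 is even -> steps_to_one(8)
8 is even -> steps_to_one(4)
4 is even -> steps_to_one(2)
2 is even -> steps_to_one(1)
Reached 1 after 13 steps
= 13


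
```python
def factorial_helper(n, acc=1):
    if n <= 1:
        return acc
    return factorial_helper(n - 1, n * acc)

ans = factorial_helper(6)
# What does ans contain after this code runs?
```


factorial_helper(6, 1)
= factorial_helper(5, 6 * 1) = factorial_helper(5, 6)
= factorial_helper(4, 5 * 6) = factorial_helper(4, 30)
= factorial_helper(3, 4 * 30) = factorial_helper(3, 120)
= factorial_helper(2, 3 * 120) = factorial_helper(2, 360)
= factorial_helper(1, 2 * 360) = factorial_helper(1, 720)
n <= 1, return acc = 720


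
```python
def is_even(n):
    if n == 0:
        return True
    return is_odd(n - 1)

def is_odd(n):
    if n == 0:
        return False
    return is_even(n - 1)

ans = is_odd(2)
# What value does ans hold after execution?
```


is_odd(2)
= is_even(1)
= is_odd(0)
n == 0: return False
= False


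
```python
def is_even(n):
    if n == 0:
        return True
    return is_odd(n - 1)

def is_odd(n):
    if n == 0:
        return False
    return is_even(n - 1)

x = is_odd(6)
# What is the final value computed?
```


is_odd(6)
= is_even(5)
= is_odd(4)
= is_even(3)
= is_odd(2)
= is_even(1)
= is_odd(0)
n == 0: return False
= False


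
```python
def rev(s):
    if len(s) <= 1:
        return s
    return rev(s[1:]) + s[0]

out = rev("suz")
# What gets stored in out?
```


rev("suz")
= rev("uz") + "s"
= rev("z") + "u" + "s"
= "z" + "u" + "s"
= "zus"


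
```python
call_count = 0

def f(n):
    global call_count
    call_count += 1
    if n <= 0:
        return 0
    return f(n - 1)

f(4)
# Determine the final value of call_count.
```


f(4) calls f(3) calls ... calls f(0)
Total calls: 4 + 1 (for base case) = 5


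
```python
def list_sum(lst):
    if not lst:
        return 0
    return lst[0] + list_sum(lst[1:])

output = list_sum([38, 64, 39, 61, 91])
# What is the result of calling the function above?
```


list_sum([38, 64, 39, 61, 91])
= 38 + list_sum([64, 39, 61, 91])
= 38 + 64 + list_sum([39, 61, 91])
= 38 + 64 + 39 + list_sum([61, 91])
= 38 + 64 + 39 + 61 + list_sum([91])
= 38 + 64 + 39 + 61 + 91 + list_sum([])
= 38 + 64 + 39 + 61 + 91 + 0
= 293


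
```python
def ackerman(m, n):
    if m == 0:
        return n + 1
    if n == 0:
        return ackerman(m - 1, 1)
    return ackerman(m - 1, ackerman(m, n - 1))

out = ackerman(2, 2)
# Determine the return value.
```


ackerman(2, 2)
= ackerman(1, ackerman(2, 1))
First compute ackerman(2, 1) = 5
= ackerman(1, 5)
= 7


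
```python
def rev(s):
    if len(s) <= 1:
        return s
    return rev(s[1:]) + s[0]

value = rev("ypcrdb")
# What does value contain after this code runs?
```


rev("ypcrdb")
= rev("pcrdb") + "y"
= rev("crdb") + "p" + "y"
= rev("rdb") + "c" + "p" + "y"
= rev("db") + "r" + "c" + "p" + "y"
= rev("b") + "d" + "r" + "c" + "p" + "y"
= "b" + "d" + "r" + "c" + "p" + "y"
= "bdrcpy"


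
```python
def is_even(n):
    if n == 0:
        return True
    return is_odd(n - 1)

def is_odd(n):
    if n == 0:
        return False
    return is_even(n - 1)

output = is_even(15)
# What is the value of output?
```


is_even(15)
= is_odd(14)
= is_even(13)
= is_odd(12)
= is_even(11)
= is_odd(10)
= is_even(9)
= is_odd(8)
= is_even(7)
= is_odd(6)
= is_even(5)
= is_odd(4)
= is_even(3)
= is_odd(2)
= is_even(1)
= is_odd(0)
n == 0: return False
= False


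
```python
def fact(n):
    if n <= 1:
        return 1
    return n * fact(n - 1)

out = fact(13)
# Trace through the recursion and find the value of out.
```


fact(13)
= 13 * fact(12)
= 13 * 12 * fact(11)
= 13 * 12 * 11 * fact(10)
= 13 * 12 * 11 * 10 * fact(9)
= 13 * 12 * 11 * 10 * 9 * fact(8)
= 13 * 12 * 11 * 10 * 9 * 8 * fact(7)
= 13 * 12 * 11 * 10 * 9 * 8 * 7 * fact(6)
= 13 * 12 * 11 * 10 * 9 * 8 * 7 * 6 * fact(5)
= 13 * 12 * 11 * 10 * 9 * 8 * 7 * 6 * 5 * fact(4)
= 13 * 12 * 11 * 10 * 9 * 8 * 7 * 6 * 5 * 4 * fact(3)
= 13 * 12 * 11 * 10 * 9 * 8 * 7 * 6 * 5 * 4 * 3 * fact(2)
= 13 * 12 * 11 * 10 * 9 * 8 * 7 * 6 * 5 * 4 * 3 * 2 * fact(1)
= 13 * 12 * 11 * 10 * 9 * 8 * 7 * 6 * 5 * 4 * 3 * 2 * 1
= 6227020800


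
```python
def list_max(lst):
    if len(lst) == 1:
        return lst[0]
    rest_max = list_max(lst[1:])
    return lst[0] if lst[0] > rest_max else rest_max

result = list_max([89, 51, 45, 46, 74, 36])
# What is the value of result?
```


list_max([89, 51, 45, 46, 74, 36])
= compare 89 with list_max([51, 45, 46, 74, 36])
= compare 51 with list_max([45, 46, 74, 36])
= compare 45 with list_max([46, 74, 36])
= compare 46 with list_max([74, 36])
= compare 74 with list_max([36])
Base: list_max([36]) = 36
compare 74 with 36: max = 74
compare 46 with 74: max = 74
compare 45 with 74: max = 74
compare 51 with 74: max = 74
compare 89 with 74: max = 89
= 89


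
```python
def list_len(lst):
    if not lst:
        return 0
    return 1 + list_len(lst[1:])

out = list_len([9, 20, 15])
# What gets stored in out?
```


list_len([9, 20, 15])
= 1 + list_len([20, 15])
= 1 + 1 + list_len([15])
= 1 + 1 + 1 + list_len([])
= 1 + 1 + 1 + 0
= 3


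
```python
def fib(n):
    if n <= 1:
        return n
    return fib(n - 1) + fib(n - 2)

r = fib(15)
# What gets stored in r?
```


fib(15)
= fib(14) + fib(13)
= (fib(13) + fib(12)) + fib(13)
Computing bottom-up: fib(0)=0, fib(1)=1, fib(2)=1, fib(3)=2, fib(4)=3, fib(5)=5, fib(6)=8, fib(7)=13, fib(8)=21, fib(9)=34, fib(10)=55, fib(11)=89, fib(12)=144, fib(13)=233, fib(14)=377, fib(15)=610
= 610


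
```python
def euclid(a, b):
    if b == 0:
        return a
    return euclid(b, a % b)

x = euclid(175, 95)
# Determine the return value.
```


euclid(175, 95)
= euclid(95, 175 % 95) = euclid(95, 80)
= euclid(80, 95 % 80) = euclid(80, 15)
= euclid(15, 80 % 15) = euclid(15, 5)
= euclid(5, 15 % 5) = euclid(5, 0)
b == 0, return a = 5


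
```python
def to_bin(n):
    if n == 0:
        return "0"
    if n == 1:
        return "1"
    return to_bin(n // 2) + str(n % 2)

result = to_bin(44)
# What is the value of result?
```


to_bin(44)
= to_bin(22) + "0"
= to_bin(11) + "0" + "0"
= to_bin(5) + "1" + "0" + "0"
= to_bin(2) + "1" + "1" + "0" + "0"
= to_bin(1) + "0" + "1" + "1" + "0" + "0"
= "1" + "0" + "1" + "1" + "0" + "0"
= "101100"


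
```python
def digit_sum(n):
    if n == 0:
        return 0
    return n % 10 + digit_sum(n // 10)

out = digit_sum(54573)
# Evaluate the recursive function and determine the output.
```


digit_sum(54573)
= 3 + digit_sum(5457)
= 3 + 7 + digit_sum(545)
= 3 + 7 + 5 + digit_sum(54)
= 3 + 7 + 5 + 4 + digit_sum(5)
= 3 + 7 + 5 + 4 + 5 + digit_sum(0)
= 3 + 7 + 5 + 4 + 5 + 0
= 24


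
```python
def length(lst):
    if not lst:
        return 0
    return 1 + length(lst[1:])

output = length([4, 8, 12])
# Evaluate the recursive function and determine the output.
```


length([4, 8, 12])
= 1 + length([8, 12])
= 1 + 1 + length([12])
= 1 + 1 + 1 + length([])
= 1 + 1 + 1 + 0
= 3


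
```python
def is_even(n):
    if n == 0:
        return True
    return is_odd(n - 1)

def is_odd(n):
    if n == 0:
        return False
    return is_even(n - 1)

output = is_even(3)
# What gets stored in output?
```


is_even(3)
= is_odd(2)
= is_even(1)
= is_odd(0)
n == 0: return False
= False


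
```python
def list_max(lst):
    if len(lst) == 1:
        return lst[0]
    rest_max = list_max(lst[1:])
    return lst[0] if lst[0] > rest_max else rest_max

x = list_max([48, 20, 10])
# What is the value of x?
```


list_max([48, 20, 10])
= compare 48 with list_max([20, 10])
= compare 20 with list_max([10])
Base: list_max([10]) = 10
compare 20 with 10: max = 20
compare 48 with 20: max = 48
= 48


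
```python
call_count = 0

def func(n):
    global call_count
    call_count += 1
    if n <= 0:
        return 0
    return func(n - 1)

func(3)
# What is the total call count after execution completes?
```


func(3) calls func(2) calls ... calls func(0)
Total calls: 3 + 1 (for base case) = 4


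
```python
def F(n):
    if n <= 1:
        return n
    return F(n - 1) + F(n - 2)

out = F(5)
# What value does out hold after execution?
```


F(5)
= F(4) + F(3)
= (F(3) + F(2)) + F(3)
Computing bottom-up: F(0)=0, F(1)=1, F(2)=1, F(3)=2, F(4)=3, F(5)=5
= 5


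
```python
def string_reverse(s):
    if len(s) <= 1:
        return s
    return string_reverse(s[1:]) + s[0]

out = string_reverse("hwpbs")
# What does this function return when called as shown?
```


string_reverse("hwpbs")
= string_reverse("wpbs") + "h"
= string_reverse("pbs") + "w" + "h"
= string_reverse("bs") + "p" + "w" + "h"
= string_reverse("s") + "b" + "p" + "w" + "h"
= "s" + "b" + "p" + "w" + "h"
= "sbpwh"


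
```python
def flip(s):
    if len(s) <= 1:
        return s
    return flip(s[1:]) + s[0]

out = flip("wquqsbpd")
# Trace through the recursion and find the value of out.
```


flip("wquqsbpd")
= flip("quqsbpd") + "w"
= flip("uqsbpd") + "q" + "w"
= flip("qsbpd") + "u" + "q" + "w"
= flip("sbpd") + "q" + "u" + "q" + "w"
= flip("bpd") + "s" + "q" + "u" + "q" + "w"
= flip("pd") + "b" + "s" + "q" + "u" + "q" + "w"
= flip("d") + "p" + "b" + "s" + "q" + "u" + "q" + "w"
= "d" + "p" + "b" + "s" + "q" + "u" + "q" + "w"
= "dpbsquqw"


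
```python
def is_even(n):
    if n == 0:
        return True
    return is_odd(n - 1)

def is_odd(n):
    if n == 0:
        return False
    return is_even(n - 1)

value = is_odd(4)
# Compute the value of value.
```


is_odd(4)
= is_even(3)
= is_odd(2)
= is_even(1)
= is_odd(0)
n == 0: return False
= False


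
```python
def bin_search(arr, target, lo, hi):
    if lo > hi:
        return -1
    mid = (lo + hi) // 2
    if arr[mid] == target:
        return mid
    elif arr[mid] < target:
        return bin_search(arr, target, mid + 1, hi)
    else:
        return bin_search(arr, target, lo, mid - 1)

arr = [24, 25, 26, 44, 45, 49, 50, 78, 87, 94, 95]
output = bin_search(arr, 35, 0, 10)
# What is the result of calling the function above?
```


bin_search(arr, 35, 0, 10)
lo=0, hi=10, mid=5, arr[mid]=49
49 > 35, search left half
lo=0, hi=4, mid=2, arr[mid]=26
26 < 35, search right half
lo=3, hi=4, mid=3, arr[mid]=44
44 > 35, search left half
lo > hi, target not found, return -1
= -1


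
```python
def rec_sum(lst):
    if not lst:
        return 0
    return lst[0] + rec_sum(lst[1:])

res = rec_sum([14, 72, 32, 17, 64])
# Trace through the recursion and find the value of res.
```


rec_sum([14, 72, 32, 17, 64])
= 14 + rec_sum([72, 32, 17, 64])
= 14 + 72 + rec_sum([32, 17, 64])
= 14 + 72 + 32 + rec_sum([17, 64])
= 14 + 72 + 32 + 17 + rec_sum([64])
= 14 + 72 + 32 + 17 + 64 + rec_sum([])
= 14 + 72 + 32 + 17 + 64 + 0
= 199


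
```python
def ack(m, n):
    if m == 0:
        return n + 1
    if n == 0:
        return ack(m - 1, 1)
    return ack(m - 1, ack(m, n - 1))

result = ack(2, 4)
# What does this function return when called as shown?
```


ack(2, 4)
= ack(1, ack(2, 3))
First compute ack(2, 3) = 9
= ack(1, 9)
= 11


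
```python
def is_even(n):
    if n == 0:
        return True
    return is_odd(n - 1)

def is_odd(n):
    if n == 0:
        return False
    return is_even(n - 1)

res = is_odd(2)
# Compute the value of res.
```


is_odd(2)
= is_even(1)
= is_odd(0)
n == 0: return False
= False


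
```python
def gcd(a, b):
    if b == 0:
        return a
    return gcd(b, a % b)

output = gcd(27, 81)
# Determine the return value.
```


gcd(27, 81)
= gcd(81, 27 % 81) = gcd(81, 27)
= gcd(27, 81 % 27) = gcd(27, 0)
b == 0, return a = 27


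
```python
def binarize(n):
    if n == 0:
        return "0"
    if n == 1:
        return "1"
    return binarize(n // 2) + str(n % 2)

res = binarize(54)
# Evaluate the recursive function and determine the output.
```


binarize(54)
= binarize(27) + "0"
= binarize(13) + "1" + "0"
= binarize(6) + "1" + "1" + "0"
= binarize(3) + "0" + "1" + "1" + "0"
= binarize(1) + "1" + "0" + "1" + "1" + "0"
= "1" + "1" + "0" + "1" + "1" + "0"
= "110110"


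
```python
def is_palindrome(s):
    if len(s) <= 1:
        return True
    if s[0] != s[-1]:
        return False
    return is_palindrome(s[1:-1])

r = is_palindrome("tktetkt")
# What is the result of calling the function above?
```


is_palindrome("tktetkt")
"tktetkt": s[0]='t' == s[-1]='t' -> is_palindrome("ktetk")
"ktetk": s[0]='k' == s[-1]='k' -> is_palindrome("tet")
"tet": s[0]='t' == s[-1]='t' -> is_palindrome("e")
"e": len <= 1 -> True
= True


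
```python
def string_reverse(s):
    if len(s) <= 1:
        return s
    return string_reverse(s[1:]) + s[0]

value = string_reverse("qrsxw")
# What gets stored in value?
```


string_reverse("qrsxw")
= string_reverse("rsxw") + "q"
= string_reverse("sxw") + "r" + "q"
= string_reverse("xw") + "s" + "r" + "q"
= string_reverse("w") + "x" + "s" + "r" + "q"
= "w" + "x" + "s" + "r" + "q"
= "wxsrq"


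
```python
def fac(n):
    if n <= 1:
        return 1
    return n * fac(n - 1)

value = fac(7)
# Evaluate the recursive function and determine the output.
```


fac(7)
= 7 * fac(6)
= 7 * 6 * fac(5)
= 7 * 6 * 5 * fac(4)
= 7 * 6 * 5 * 4 * fac(3)
= 7 * 6 * 5 * 4 * 3 * fac(2)
= 7 * 6 * 5 * 4 * 3 * 2 * fac(1)
= 7 * 6 * 5 * 4 * 3 * 2 * 1
= 5040


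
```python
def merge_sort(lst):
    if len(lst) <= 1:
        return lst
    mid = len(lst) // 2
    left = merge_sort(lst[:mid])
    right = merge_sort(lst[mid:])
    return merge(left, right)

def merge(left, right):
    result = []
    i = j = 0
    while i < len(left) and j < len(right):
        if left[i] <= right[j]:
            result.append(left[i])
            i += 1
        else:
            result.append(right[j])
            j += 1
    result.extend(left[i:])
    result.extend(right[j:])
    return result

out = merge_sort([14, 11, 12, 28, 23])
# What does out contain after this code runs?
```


merge_sort([14, 11, 12, 28, 23])
Split into [14, 11] and [12, 28, 23]
Left sorted: [11, 14]
Right sorted: [12, 23, 28]
Merge [11, 14] and [12, 23, 28]
= [11, 12, 14, 23, 28]


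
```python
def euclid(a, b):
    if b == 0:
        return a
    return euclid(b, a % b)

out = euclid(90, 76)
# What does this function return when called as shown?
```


euclid(90, 76)
= euclid(76, 90 % 76) = euclid(76, 14)
= euclid(14, 76 % 14) = euclid(14, 6)
= euclid(6, 14 % 6) = euclid(6, 2)
= euclid(2, 6 % 2) = euclid(2, 0)
b == 0, return a = 2


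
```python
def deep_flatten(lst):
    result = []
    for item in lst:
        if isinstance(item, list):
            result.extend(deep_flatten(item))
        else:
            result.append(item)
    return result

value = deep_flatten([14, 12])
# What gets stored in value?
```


deep_flatten([14, 12])
Processing each element:
  14 is not a list -> append 14
  12 is not a list -> append 12
= [14, 12]


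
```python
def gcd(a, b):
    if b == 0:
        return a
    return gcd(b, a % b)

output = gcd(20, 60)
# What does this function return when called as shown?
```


gcd(20, 60)
= gcd(60, 20 % 60) = gcd(60, 20)
= gcd(20, 60 % 20) = gcd(20, 0)
b == 0, return a = 20


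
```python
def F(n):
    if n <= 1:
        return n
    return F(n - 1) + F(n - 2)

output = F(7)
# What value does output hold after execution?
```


F(7)
= F(6) + F(5)
= (F(5) + F(4)) + F(5)
Computing bottom-up: F(0)=0, F(1)=1, F(2)=1, F(3)=2, F(4)=3, F(5)=5, F(6)=8, F(7)=13
= 13


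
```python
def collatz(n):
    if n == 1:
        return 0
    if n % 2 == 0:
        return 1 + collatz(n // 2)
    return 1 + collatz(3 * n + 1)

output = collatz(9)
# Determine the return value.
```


collatz(9)
9 is odd -> 3*9+1 = 28 -> collatz(28)
28 is even -> collatz(14)
14 is even -> collatz(7)
7 is odd -> 3*7+1 = 22 -> collatz(22)
22 is even -> collatz(11)
11 is odd -> 3*11+1 = 34 -> collatz(34)
34 is even -> collatz(17)
17 is odd -> 3*17+1 = 52 -> collatz(52)
52 is even -> collatz(26)
26 is even -> collatz(13)
13 is odd -> 3*13+1 = 40 -> collatz(40)
40 is even -> collatz(20)
20 is even -> collatz(10)
10 is even -> collatz(5)
5 is odd -> 3*5+1 = 16 -> collatz(16)
16 is even -> collatz(8)
8 is even -> collatz(4)
4 is even -> collatz(2)
2 is even -> collatz(1)
Reached 1 after 19 steps
= 19


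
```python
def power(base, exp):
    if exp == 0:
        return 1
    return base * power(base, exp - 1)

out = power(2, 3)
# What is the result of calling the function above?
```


power(2, 3)
= 2 * power(2, 2)
= 2 * 2 * power(2, 1)
= 2 * 2 * 2 * power(2, 0)
= 2 * 2 * 2 * 1
= 8


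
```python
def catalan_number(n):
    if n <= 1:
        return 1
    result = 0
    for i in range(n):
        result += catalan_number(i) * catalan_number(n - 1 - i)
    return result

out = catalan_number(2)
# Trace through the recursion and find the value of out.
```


catalan_number(2)
= sum of catalan_number(i) * catalan_number(2-1-i) for i in 0..1
  catalan_number(0)*catalan_number(1) = 1*1 = 1
  catalan_number(1)*catalan_number(0) = 1*1 = 1
= 1 + 1
= 2


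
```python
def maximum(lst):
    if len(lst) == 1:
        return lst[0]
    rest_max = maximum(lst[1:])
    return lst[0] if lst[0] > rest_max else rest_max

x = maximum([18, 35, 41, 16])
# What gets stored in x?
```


maximum([18, 35, 41, 16])
= compare 18 with maximum([35, 41, 16])
= compare 35 with maximum([41, 16])
= compare 41 with maximum([16])
Base: maximum([16]) = 16
compare 41 with 16: max = 41
compare 35 with 41: max = 41
compare 18 with 41: max = 41
= 41


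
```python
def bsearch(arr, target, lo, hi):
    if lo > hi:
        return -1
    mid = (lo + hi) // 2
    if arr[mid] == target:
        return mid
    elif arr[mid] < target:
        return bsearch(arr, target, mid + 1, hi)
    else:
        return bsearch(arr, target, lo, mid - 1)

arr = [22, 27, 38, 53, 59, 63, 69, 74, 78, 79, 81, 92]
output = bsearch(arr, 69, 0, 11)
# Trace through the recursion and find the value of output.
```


bsearch(arr, 69, 0, 11)
lo=0, hi=11, mid=5, arr[mid]=63
63 < 69, search right half
lo=6, hi=11, mid=8, arr[mid]=78
78 > 69, search left half
lo=6, hi=7, mid=6, arr[mid]=69
arr[6] == 69, found at index 6
= 6


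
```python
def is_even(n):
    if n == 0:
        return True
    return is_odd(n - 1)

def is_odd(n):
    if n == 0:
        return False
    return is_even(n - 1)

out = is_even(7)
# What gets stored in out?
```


is_even(7)
= is_odd(6)
= is_even(5)
= is_odd(4)
= is_even(3)
= is_odd(2)
= is_even(1)
= is_odd(0)
n == 0: return False
= False


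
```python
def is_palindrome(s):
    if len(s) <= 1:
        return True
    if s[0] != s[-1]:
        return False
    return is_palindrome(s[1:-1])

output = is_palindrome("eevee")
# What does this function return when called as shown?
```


is_palindrome("eevee")
"eevee": s[0]='e' == s[-1]='e' -> is_palindrome("eve")
"eve": s[0]='e' == s[-1]='e' -> is_palindrome("v")
"v": len <= 1 -> True
= True


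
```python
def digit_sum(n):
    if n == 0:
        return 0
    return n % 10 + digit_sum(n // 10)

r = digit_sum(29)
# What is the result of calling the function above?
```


digit_sum(29)
= 9 + digit_sum(2)
= 9 + 2 + digit_sum(0)
= 9 + 2 + 0
= 11


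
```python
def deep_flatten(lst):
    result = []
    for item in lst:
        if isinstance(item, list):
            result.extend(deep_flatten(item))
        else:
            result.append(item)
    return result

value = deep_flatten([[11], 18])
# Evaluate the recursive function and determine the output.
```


deep_flatten([[11], 18])
Processing each element:
  [11] is a list -> deep_flatten recursively -> [11]
  18 is not a list -> append 18
= [11, 18]


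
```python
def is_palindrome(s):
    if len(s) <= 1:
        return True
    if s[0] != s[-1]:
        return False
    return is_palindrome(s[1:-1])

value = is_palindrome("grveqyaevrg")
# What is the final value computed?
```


is_palindrome("grveqyaevrg")
"grveqyaevrg": s[0]='g' == s[-1]='g' -> is_palindrome("rveqyaevr")
"rveqyaevr": s[0]='r' == s[-1]='r' -> is_palindrome("veqyaev")
"veqyaev": s[0]='v' == s[-1]='v' -> is_palindrome("eqyae")
"eqyae": s[0]='e' == s[-1]='e' -> is_palindrome("qya")
"qya": s[0]='q' != s[-1]='a' -> False
= False


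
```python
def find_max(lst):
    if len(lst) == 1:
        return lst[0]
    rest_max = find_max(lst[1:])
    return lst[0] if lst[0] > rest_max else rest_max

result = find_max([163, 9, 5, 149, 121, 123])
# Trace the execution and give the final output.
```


find_max([163, 9, 5, 149, 121, 123])
= compare 163 with find_max([9, 5, 149, 121, 123])
= compare 9 with find_max([5, 149, 121, 123])
= compare 5 with find_max([149, 121, 123])
= compare 149 with find_max([121, 123])
= compare 121 with find_max([123])
Base: find_max([123]) = 123
compare 121 with 123: max = 123
compare 149 with 123: max = 149
compare 5 with 149: max = 149
compare 9 with 149: max = 149
compare 163 with 149: max = 163
= 163


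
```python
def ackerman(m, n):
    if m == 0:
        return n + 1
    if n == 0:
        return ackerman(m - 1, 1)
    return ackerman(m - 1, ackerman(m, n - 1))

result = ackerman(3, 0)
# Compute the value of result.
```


ackerman(3, 0)
n == 0: return ackerman(2, 1)
= ackerman(2, 1) = 5
= 5


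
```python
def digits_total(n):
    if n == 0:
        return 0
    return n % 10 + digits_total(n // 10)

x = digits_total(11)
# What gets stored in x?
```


digits_total(11)
= 1 + digits_total(1)
= 1 + 1 + digits_total(0)
= 1 + 1 + 0
= 2


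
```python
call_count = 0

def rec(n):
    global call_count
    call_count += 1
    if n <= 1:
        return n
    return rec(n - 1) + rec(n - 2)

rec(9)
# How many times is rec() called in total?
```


rec(9) calls rec(8) and rec(7); each non-base call branches into two more.
Let C(k) = total number of calls made by rec(k), including the call to rec(k) itself.
Base cases: C(0) = 1, C(1) = 1
Recurrence: C(k) = 1 + C(k-1) + C(k-2)
  C(2) = 1 + C(1) + C(0) = 1 + 1 + 1 = 3
  C(3) = 1 + C(2) + C(1) = 1 + 3 + 1 = 5
  C(4) = 1 + C(3) + C(2) = 1 + 5 + 3 = 9
  C(5) = 1 + C(4) + C(3) = 1 + 9 + 5 = 15
  C(6) = 1 + C(5) + C(4) = 1 + 15 + 9 = 25
  C(7) = 1 + C(6) + C(5) = 1 + 25 + 15 = 41
  C(8) = 1 + C(7) + C(6) = 1 + 41 + 25 = 67
  C(9) = 1 + C(8) + C(7) = 1 + 67 + 41 = 109
Total calls = C(9) = 109


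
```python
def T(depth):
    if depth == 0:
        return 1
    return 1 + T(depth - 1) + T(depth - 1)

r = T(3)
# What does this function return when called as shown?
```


T(3)
= 1 + T(2) + T(2)
= 1 + 2 * T(2)
T(k) = 2^(k+1) - 1
T(0) = 1
T(1) = 3
T(2) = 7
T(3) = 15
T(3) = 2^4 - 1 = 15


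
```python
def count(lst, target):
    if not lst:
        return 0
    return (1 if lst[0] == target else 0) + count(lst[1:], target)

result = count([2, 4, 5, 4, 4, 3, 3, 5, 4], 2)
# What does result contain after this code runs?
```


count([2, 4, 5, 4, 4, 3, 3, 5, 4], 2)
lst[0]=2 == 2: 1 + count([4, 5, 4, 4, 3, 3, 5, 4], 2)
lst[0]=4 != 2: 0 + count([5, 4, 4, 3, 3, 5, 4], 2)
lst[0]=5 != 2: 0 + count([4, 4, 3, 3, 5, 4], 2)
lst[0]=4 != 2: 0 + count([4, 3, 3, 5, 4], 2)
lst[0]=4 != 2: 0 + count([3, 3, 5, 4], 2)
lst[0]=3 != 2: 0 + count([3, 5, 4], 2)
lst[0]=3 != 2: 0 + count([5, 4], 2)
lst[0]=5 != 2: 0 + count([4], 2)
lst[0]=4 != 2: 0 + count([], 2)
= 1


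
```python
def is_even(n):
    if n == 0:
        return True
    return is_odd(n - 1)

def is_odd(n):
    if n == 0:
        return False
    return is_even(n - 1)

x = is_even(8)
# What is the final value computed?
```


is_even(8)
= is_odd(7)
= is_even(6)
= is_odd(5)
= is_even(4)
= is_odd(3)
= is_even(2)
= is_odd(1)
= is_even(0)
n == 0: return True
= True


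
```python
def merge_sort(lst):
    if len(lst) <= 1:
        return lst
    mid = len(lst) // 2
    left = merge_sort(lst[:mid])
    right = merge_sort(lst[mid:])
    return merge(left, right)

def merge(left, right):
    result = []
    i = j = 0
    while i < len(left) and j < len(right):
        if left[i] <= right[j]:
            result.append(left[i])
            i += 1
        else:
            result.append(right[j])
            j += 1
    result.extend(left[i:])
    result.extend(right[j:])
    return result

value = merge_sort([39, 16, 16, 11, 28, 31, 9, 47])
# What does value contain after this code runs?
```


merge_sort([39, 16, 16, 11, 28, 31, 9, 47])
Split into [39, 16, 16, 11] and [28, 31, 9, 47]
Left sorted: [11, 16, 16, 39]
Right sorted: [9, 28, 31, 47]
Merge [11, 16, 16, 39] and [9, 28, 31, 47]
= [9, 11, 16, 16, 28, 31, 39, 47]


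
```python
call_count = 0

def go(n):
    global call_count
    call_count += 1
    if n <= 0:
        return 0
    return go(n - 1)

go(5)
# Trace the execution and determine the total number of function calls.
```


go(5) calls go(4) calls ... calls go(0)
Total calls: 5 + 1 (for base case) = 6


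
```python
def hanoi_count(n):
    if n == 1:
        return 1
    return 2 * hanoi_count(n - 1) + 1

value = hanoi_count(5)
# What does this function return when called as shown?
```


hanoi_count(5)
= 2 * hanoi_count(4) + 1
= 2 * (2 * hanoi_count(3) + 1) + 1
= 2 * (2 * (2 * hanoi_count(2) + 1) + 1) + 1
= 2 * (2 * (2 * (2 * hanoi_count(1) + 1) + 1) + 1) + 1
Now compute bottom-up:
hanoi_count(1) = 1
hanoi_count(2) = 2 * 1 + 1 = 3
hanoi_count(3) = 2 * 3 + 1 = 7
hanoi_count(4) = 2 * 7 + 1 = 15
hanoi_count(5) = 2 * 15 + 1 = 31
= 31


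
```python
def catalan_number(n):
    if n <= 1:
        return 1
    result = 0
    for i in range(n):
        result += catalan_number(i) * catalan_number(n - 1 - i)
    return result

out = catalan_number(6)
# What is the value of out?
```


catalan_number(6)
= sum of catalan_number(i) * catalan_number(6-1-i) for i in 0..5
First compute sub-values bottom-up:
  catalan_number(0) = 1, catalan_number(1) = 1
  catalan_number(2) = 1*1 + 1*1 = 2
  catalan_number(3) = 1*2 + 1*1 + 2*1 = 5
  catalan_number(4) = 1*5 + 1*2 + 2*1 + 5*1 = 14
  catalan_number(5) = 1*14 + 1*5 + 2*2 + 5*1 + 14*1 = 42
Now catalan_number(6):
  catalan_number(0)*catalan_number(5) = 1*42 = 42
  catalan_number(1)*catalan_number(4) = 1*14 = 14
  catalan_number(2)*catalan_number(3) = 2*5 = 10
  catalan_number(3)*catalan_number(2) = 5*2 = 10
  catalan_number(4)*catalan_number(1) = 14*1 = 14
  catalan_number(5)*catalan_number(0) = 42*1 = 42
= 42 + 14 + 10 + 10 + 14 + 42
= 132


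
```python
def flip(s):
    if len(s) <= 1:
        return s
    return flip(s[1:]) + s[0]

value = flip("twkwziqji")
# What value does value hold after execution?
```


flip("twkwziqji")
= flip("wkwziqji") + "t"
= flip("kwziqji") + "w" + "t"
= flip("wziqji") + "k" + "w" + "t"
= flip("ziqji") + "w" + "k" + "w" + "t"
= flip("iqji") + "z" + "w" + "k" + "w" + "t"
= flip("qji") + "i" + "z" + "w" + "k" + "w" + "t"
= flip("ji") + "q" + "i" + "z" + "w" + "k" + "w" + "t"
= flip("i") + "j" + "q" + "i" + "z" + "w" + "k" + "w" + "t"
= "i" + "j" + "q" + "i" + "z" + "w" + "k" + "w" + "t"
= "ijqizwkwt"


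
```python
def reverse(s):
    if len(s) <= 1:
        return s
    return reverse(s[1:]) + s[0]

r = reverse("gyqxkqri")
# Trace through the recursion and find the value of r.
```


reverse("gyqxkqri")
= reverse("yqxkqri") + "g"
= reverse("qxkqri") + "y" + "g"
= reverse("xkqri") + "q" + "y" + "g"
= reverse("kqri") + "x" + "q" + "y" + "g"
= reverse("qri") + "k" + "x" + "q" + "y" + "g"
= reverse("ri") + "q" + "k" + "x" + "q" + "y" + "g"
= reverse("i") + "r" + "q" + "k" + "x" + "q" + "y" + "g"
= "i" + "r" + "q" + "k" + "x" + "q" + "y" + "g"
= "irqkxqyg"


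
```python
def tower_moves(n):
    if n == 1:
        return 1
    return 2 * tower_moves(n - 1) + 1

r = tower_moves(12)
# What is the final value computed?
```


tower_moves(12)
= 2 * tower_moves(11) + 1
= 2 * (2 * tower_moves(10) + 1) + 1
= 2 * (2 * (2 * tower_moves(9) + 1) + 1) + 1
= 2 * (2 * (2 * (2 * tower_moves(8) + 1) + 1) + 1) + 1
= 2 * (2 * (2 * (2 * (2 * tower_moves(7) + 1) + 1) + 1) + 1) + 1
= 2 * (2 * (2 * (2 * (2 * (2 * tower_moves(6) + 1) + 1) + 1) + 1) + 1) + 1
= 2 * (2 * (2 * (2 * (2 * (2 * (2 * tower_moves(5) + 1) + 1) + 1) + 1) + 1) + 1) + 1
= 2 * (2 * (2 * (2 * (2 * (2 * (2 * (2 * tower_moves(4) + 1) + 1) + 1) + 1) + 1) + 1) + 1) + 1
= 2 * (2 * (2 * (2 * (2 * (2 * (2 * (2 * (2 * tower_moves(3) + 1) + 1) + 1) + 1) + 1) + 1) + 1) + 1) + 1
= 2 * (2 * (2 * (2 * (2 * (2 * (2 * (2 * (2 * (2 * tower_moves(2) + 1) + 1) + 1) + 1) + 1) + 1) + 1) + 1) + 1) + 1
= 2 * (2 * (2 * (2 * (2 * (2 * (2 * (2 * (2 * (2 * (2 * tower_moves(1) + 1) + 1) + 1) + 1) + 1) + 1) + 1) + 1) + 1) + 1) + 1
Now compute bottom-up:
tower_moves(1) = 1
tower_moves(2) = 2 * 1 + 1 = 3
tower_moves(3) = 2 * 3 + 1 = 7
tower_moves(4) = 2 * 7 + 1 = 15
tower_moves(5) = 2 * 15 + 1 = 31
tower_moves(6) = 2 * 31 + 1 = 63
tower_moves(7) = 2 * 63 + 1 = 127
tower_moves(8) = 2 * 127 + 1 = 255
tower_moves(9) = 2 * 255 + 1 = 511
tower_moves(10) = 2 * 511 + 1 = 1023
tower_moves(11) = 2 * 1023 + 1 = 2047
tower_moves(12) = 2 * 2047 + 1 = 4095
= 4095


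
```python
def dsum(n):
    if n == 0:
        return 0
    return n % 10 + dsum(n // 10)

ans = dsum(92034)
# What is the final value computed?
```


dsum(92034)
= 4 + dsum(9203)
= 4 + 3 + dsum(920)
= 4 + 3 + 0 + dsum(92)
= 4 + 3 + 0 + 2 + dsum(9)
= 4 + 3 + 0 + 2 + 9 + dsum(0)
= 4 + 3 + 0 + 2 + 9 + 0
= 18


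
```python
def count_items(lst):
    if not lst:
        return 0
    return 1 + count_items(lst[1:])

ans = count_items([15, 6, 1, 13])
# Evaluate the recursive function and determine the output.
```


count_items([15, 6, 1, 13])
= 1 + count_items([6, 1, 13])
= 1 + 1 + count_items([1, 13])
= 1 + 1 + 1 + count_items([13])
= 1 + 1 + 1 + 1 + count_items([])
= 1 + 1 + 1 + 1 + 0
= 4


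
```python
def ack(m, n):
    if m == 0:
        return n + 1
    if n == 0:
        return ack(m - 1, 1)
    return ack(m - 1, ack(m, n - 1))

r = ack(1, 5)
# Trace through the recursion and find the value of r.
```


ack(1, 5)
= ack(0, ack(1, 4))
First compute ack(1, 4) = 6
= ack(0, 6)
= 7


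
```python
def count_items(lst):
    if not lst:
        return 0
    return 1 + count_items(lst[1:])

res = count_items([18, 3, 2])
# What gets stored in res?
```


count_items([18, 3, 2])
= 1 + count_items([3, 2])
= 1 + 1 + count_items([2])
= 1 + 1 + 1 + count_items([])
= 1 + 1 + 1 + 0
= 3


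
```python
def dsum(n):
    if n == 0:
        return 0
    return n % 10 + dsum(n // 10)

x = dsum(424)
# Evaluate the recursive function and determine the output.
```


dsum(424)
= 4 + dsum(42)
= 4 + 2 + dsum(4)
= 4 + 2 + 4 + dsum(0)
= 4 + 2 + 4 + 0
= 10


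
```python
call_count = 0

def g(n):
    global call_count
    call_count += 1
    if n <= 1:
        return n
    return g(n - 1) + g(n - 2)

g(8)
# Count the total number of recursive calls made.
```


g(8) calls g(7) and g(6); each non-base call branches into two more.
Let C(k) = total number of calls made by g(k), including the call to g(k) itself.
Base cases: C(0) = 1, C(1) = 1
Recurrence: C(k) = 1 + C(k-1) + C(k-2)
  C(2) = 1 + C(1) + C(0) = 1 + 1 + 1 = 3
  C(3) = 1 + C(2) + C(1) = 1 + 3 + 1 = 5
  C(4) = 1 + C(3) + C(2) = 1 + 5 + 3 = 9
  C(5) = 1 + C(4) + C(3) = 1 + 9 + 5 = 15
  C(6) = 1 + C(5) + C(4) = 1 + 15 + 9 = 25
  C(7) = 1 + C(6) + C(5) = 1 + 25 + 15 = 41
  C(8) = 1 + C(7) + C(6) = 1 + 41 + 25 = 67
Total calls = C(8) = 67


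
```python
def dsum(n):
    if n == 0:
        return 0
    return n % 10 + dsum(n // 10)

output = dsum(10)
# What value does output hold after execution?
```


dsum(10)
= 0 + dsum(1)
= 0 + 1 + dsum(0)
= 0 + 1 + 0
= 1


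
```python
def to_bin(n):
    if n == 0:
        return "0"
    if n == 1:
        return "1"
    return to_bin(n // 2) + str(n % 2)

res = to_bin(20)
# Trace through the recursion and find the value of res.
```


to_bin(20)
= to_bin(10) + "0"
= to_bin(5) + "0" + "0"
= to_bin(2) + "1" + "0" + "0"
= to_bin(1) + "0" + "1" + "0" + "0"
= "1" + "0" + "1" + "0" + "0"
= "10100"


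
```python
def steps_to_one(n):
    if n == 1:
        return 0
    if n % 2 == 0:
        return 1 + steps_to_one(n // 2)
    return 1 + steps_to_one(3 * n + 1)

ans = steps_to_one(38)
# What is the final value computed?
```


steps_to_one(38)
38 is even -> steps_to_one(19)
19 is odd -> 3*19+1 = 58 -> steps_to_one(58)
58 is even -> steps_to_one(29)
29 is odd -> 3*29+1 = 88 -> steps_to_one(88)
88 is even -> steps_to_one(44)
44 is even -> steps_to_one(22)
22 is even -> steps_to_one(11)
11 is odd -> 3*11+1 = 34 -> steps_to_one(34)
34 is even -> steps_to_one(17)
17 is odd -> 3*17+1 = 52 -> steps_to_one(52)
52 is even -> steps_to_one(26)
26 is even -> steps_to_one(13)
13 is odd -> 3*13+1 = 40 -> steps_to_one(40)
40 is even -> steps_to_one(20)
20 is even -> steps_to_one(10)
10 is even -> steps_to_one(5)
5 is odd -> 3*5+1 = 16 -> steps_to_one(16)
16 is even -> steps_to_one(8)
8 is even -> steps_to_one(4)
4 is even -> steps_to_one(2)
2 is even -> steps_to_one(1)
Reached 1 after 21 steps
= 21


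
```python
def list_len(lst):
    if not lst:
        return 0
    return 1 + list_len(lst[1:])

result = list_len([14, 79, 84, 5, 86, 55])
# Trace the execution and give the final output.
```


list_len([14, 79, 84, 5, 86, 55])
= 1 + list_len([79, 84, 5, 86, 55])
= 1 + 1 + list_len([84, 5, 86, 55])
= 1 + 1 + 1 + list_len([5, 86, 55])
= 1 + 1 + 1 + 1 + list_len([86, 55])
= 1 + 1 + 1 + 1 + 1 + list_len([55])
= 1 + 1 + 1 + 1 + 1 + 1 + list_len([])
= 1 + 1 + 1 + 1 + 1 + 1 + 0
= 6


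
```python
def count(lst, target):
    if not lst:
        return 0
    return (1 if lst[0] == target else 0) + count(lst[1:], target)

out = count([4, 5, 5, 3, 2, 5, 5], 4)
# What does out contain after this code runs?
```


count([4, 5, 5, 3, 2, 5, 5], 4)
lst[0]=4 == 4: 1 + count([5, 5, 3, 2, 5, 5], 4)
lst[0]=5 != 4: 0 + count([5, 3, 2, 5, 5], 4)
lst[0]=5 != 4: 0 + count([3, 2, 5, 5], 4)
lst[0]=3 != 4: 0 + count([2, 5, 5], 4)
lst[0]=2 != 4: 0 + count([5, 5], 4)
lst[0]=5 != 4: 0 + count([5], 4)
lst[0]=5 != 4: 0 + count([], 4)
= 1


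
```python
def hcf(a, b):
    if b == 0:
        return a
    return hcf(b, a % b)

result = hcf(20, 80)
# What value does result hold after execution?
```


hcf(20, 80)
= hcf(80, 20 % 80) = hcf(80, 20)
= hcf(20, 80 % 20) = hcf(20, 0)
b == 0, return a = 20


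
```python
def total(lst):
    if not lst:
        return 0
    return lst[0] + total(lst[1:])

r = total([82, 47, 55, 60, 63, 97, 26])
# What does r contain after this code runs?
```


total([82, 47, 55, 60, 63, 97, 26])
= 82 + total([47, 55, 60, 63, 97, 26])
= 82 + 47 + total([55, 60, 63, 97, 26])
= 82 + 47 + 55 + total([60, 63, 97, 26])
= 82 + 47 + 55 + 60 + total([63, 97, 26])
= 82 + 47 + 55 + 60 + 63 + total([97, 26])
= 82 + 47 + 55 + 60 + 63 + 97 + total([26])
= 82 + 47 + 55 + 60 + 63 + 97 + 26 + total([])
= 82 + 47 + 55 + 60 + 63 + 97 + 26 + 0
= 430


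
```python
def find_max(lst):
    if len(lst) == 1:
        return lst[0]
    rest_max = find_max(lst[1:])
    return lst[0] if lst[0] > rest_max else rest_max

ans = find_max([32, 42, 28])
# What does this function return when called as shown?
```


find_max([32, 42, 28])
= compare 32 with find_max([42, 28])
= compare 42 with find_max([28])
Base: find_max([28]) = 28
compare 42 with 28: max = 42
compare 32 with 42: max = 42
= 42


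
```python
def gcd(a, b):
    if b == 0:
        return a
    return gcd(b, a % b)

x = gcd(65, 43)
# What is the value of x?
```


gcd(65, 43)
= gcd(43, 65 % 43) = gcd(43, 22)
= gcd(22, 43 % 22) = gcd(22, 21)
= gcd(21, 22 % 21) = gcd(21, 1)
= gcd(1, 21 % 1) = gcd(1, 0)
b == 0, return a = 1


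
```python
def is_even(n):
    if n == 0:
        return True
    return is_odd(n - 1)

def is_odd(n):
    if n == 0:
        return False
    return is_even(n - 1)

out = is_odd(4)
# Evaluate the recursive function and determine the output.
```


is_odd(4)
= is_even(3)
= is_odd(2)
= is_even(1)
= is_odd(0)
n == 0: return False
= False


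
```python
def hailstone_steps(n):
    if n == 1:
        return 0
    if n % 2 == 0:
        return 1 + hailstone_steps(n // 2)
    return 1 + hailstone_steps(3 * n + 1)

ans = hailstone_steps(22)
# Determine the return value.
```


hailstone_steps(22)
22 is even -> hailstone_steps(11)
11 is odd -> 3*11+1 = 34 -> hailstone_steps(34)
34 is even -> hailstone_steps(17)
17 is odd -> 3*17+1 = 52 -> hailstone_steps(52)
52 is even -> hailstone_steps(26)
26 is even -> hailstone_steps(13)
13 is odd -> 3*13+1 = 40 -> hailstone_steps(40)
40 is even -> hailstone_steps(20)
20 is even -> hailstone_steps(10)
10 is even -> hailstone_steps(5)
5 is odd -> 3*5+1 = 16 -> hailstone_steps(16)
16 is even -> hailstone_steps(8)
8 is even -> hailstone_steps(4)
4 is even -> hailstone_steps(2)
2 is even -> hailstone_steps(1)
Reached 1 after 15 steps
= 15


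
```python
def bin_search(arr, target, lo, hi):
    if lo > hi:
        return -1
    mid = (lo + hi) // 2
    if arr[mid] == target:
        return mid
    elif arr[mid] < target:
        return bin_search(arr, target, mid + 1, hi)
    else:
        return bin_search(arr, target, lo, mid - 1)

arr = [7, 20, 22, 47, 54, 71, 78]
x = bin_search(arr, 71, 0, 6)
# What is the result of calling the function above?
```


bin_search(arr, 71, 0, 6)
lo=0, hi=6, mid=3, arr[mid]=47
47 < 71, search right half
lo=4, hi=6, mid=5, arr[mid]=71
arr[5] == 71, found at index 5
= 5


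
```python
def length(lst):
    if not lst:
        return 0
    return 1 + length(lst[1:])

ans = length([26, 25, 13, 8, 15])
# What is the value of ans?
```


length([26, 25, 13, 8, 15])
= 1 + length([25, 13, 8, 15])
= 1 + 1 + length([13, 8, 15])
= 1 + 1 + 1 + length([8, 15])
= 1 + 1 + 1 + 1 + length([15])
= 1 + 1 + 1 + 1 + 1 + length([])
= 1 + 1 + 1 + 1 + 1 + 0
= 5


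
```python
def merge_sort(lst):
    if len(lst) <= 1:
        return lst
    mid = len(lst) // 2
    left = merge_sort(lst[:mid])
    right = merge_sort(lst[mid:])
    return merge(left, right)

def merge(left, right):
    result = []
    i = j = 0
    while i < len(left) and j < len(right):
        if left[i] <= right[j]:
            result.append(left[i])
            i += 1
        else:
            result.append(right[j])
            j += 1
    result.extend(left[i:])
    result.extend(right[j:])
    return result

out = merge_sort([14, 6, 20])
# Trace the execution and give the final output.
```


merge_sort([14, 6, 20])
Split into [14] and [6, 20]
Left sorted: [14]
Right sorted: [6, 20]
Merge [14] and [6, 20]
= [6, 14, 20]


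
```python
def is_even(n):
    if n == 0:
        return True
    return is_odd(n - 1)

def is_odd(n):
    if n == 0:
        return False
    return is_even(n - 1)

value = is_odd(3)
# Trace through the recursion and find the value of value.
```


is_odd(3)
= is_even(2)
= is_odd(1)
= is_even(0)
n == 0: return True
= True


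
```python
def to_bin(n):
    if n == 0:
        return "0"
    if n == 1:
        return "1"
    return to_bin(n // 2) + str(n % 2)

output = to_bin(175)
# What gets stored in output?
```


to_bin(175)
= to_bin(87) + "1"
= to_bin(43) + "1" + "1"
= to_bin(21) + "1" + "1" + "1"
= to_bin(10) + "1" + "1" + "1" + "1"
= to_bin(5) + "0" + "1" + "1" + "1" + "1"
= to_bin(2) + "1" + "0" + "1" + "1" + "1" + "1"
= to_bin(1) + "0" + "1" + "0" + "1" + "1" + "1" + "1"
= "1" + "0" + "1" + "0" + "1" + "1" + "1" + "1"
= "10101111"


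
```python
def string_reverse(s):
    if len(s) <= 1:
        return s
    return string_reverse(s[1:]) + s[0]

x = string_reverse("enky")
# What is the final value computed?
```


string_reverse("enky")
= string_reverse("nky") + "e"
= string_reverse("ky") + "n" + "e"
= string_reverse("y") + "k" + "n" + "e"
= "y" + "k" + "n" + "e"
= "ykne"


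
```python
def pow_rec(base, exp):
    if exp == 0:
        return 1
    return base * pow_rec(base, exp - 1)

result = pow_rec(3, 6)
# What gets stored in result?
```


pow_rec(3, 6)
= 3 * pow_rec(3, 5)
= 3 * 3 * pow_rec(3, 4)
= 3 * 3 * 3 * pow_rec(3, 3)
= 3 * 3 * 3 * 3 * pow_rec(3, 2)
= 3 * 3 * 3 * 3 * 3 * pow_rec(3, 1)
= 3 * 3 * 3 * 3 * 3 * 3 * pow_rec(3, 0)
= 3 * 3 * 3 * 3 * 3 * 3 * 1
= 729
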